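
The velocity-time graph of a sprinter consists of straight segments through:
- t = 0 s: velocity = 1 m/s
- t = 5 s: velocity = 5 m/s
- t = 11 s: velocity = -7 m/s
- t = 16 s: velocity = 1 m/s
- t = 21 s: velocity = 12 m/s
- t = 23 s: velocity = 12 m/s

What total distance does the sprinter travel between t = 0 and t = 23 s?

Total distance travelled is ∫|v| dt — sum the magnitudes of each area piece.
0–5 s: |½(1 + 5)(5)| = 15 m
5–11 s: v = 0 at t = 7.5 s; triangle areas 6.25 + 12.25 = 18.5 m
11–16 s: v = 0 at t = 15.375 s; triangle areas 15.3125 + 0.3125 = 15.625 m
16–21 s: |½(1 + 12)(5)| = 32.5 m
21–23 s: |12| × 2 = 24 m
Total distance = 105.625 m

105.625 m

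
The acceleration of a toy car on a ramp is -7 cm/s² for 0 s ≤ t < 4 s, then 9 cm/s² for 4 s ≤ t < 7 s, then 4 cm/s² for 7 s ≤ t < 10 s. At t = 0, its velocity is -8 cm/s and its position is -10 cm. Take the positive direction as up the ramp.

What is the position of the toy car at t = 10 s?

-174.5 cm

On each constant-a segment, Δv = aΔt and Δx = v₀Δt + ½aΔt²; chain segment to segment.
0–4 s: v starts -8 cm/s; Δx = -8·4 + ½·-7·4² = -88 cm; v ends -36 cm/s.
4–7 s: v starts -36 cm/s; Δx = -36·3 + ½·9·3² = -67.5 cm; v ends -9 cm/s.
7–10 s: v starts -9 cm/s; Δx = -9·3 + ½·4·3² = -9 cm; v ends 3 cm/s.
x(10) = -10 + Σ Δx = -174.5 cm.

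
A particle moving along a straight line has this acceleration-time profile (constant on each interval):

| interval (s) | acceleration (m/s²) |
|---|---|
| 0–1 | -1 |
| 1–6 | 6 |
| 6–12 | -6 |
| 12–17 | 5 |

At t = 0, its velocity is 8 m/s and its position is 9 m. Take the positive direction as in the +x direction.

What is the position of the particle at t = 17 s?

On each constant-a segment, Δv = aΔt and Δx = v₀Δt + ½aΔt²; chain segment to segment.
0–1 s: v starts 8 m/s; Δx = 8·1 + ½·-1·1² = 7.5 m; v ends 7 m/s.
1–6 s: v starts 7 m/s; Δx = 7·5 + ½·6·5² = 110 m; v ends 37 m/s.
6–12 s: v starts 37 m/s; Δx = 37·6 + ½·-6·6² = 114 m; v ends 1 m/s.
12–17 s: v starts 1 m/s; Δx = 1·5 + ½·5·5² = 67.5 m; v ends 26 m/s.
x(17) = 9 + Σ Δx = 308 m.

308 m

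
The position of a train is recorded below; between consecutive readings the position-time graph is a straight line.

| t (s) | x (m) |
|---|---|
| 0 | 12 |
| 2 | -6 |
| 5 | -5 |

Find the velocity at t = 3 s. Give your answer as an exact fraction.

1/3 m/s

Velocity is the slope of the x-t graph on 2–5 s: (-5 − -6)/(5 − 2) = 1/3 m/s.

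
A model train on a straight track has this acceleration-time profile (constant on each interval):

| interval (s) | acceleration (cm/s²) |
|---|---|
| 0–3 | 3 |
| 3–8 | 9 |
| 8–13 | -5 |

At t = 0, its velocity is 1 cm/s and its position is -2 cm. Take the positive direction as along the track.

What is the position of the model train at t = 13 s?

On each constant-a segment, Δv = aΔt and Δx = v₀Δt + ½aΔt²; chain segment to segment.
0–3 s: v starts 1 cm/s; Δx = 1·3 + ½·3·3² = 16.5 cm; v ends 10 cm/s.
3–8 s: v starts 10 cm/s; Δx = 10·5 + ½·9·5² = 162.5 cm; v ends 55 cm/s.
8–13 s: v starts 55 cm/s; Δx = 55·5 + ½·-5·5² = 212.5 cm; v ends 30 cm/s.
x(13) = -2 + Σ Δx = 389.5 cm.

389.5 cm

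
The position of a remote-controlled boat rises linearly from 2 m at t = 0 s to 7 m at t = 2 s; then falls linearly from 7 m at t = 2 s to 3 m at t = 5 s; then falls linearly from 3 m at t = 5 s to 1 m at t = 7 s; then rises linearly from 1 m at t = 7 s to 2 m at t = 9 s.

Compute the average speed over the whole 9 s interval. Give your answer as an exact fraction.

Average speed = (total path length)/(elapsed time); on a piecewise-linear x-t graph the path length is Σ|Δx|.
0–2 s: |Δx| = |7 − 2| = 5 m
2–5 s: |Δx| = |3 − 7| = 4 m
5–7 s: |Δx| = |1 − 3| = 2 m
7–9 s: |Δx| = |2 − 1| = 1 m
Total path = 12 m; average speed = 12/9 = 4/3 m/s.

4/3 m/s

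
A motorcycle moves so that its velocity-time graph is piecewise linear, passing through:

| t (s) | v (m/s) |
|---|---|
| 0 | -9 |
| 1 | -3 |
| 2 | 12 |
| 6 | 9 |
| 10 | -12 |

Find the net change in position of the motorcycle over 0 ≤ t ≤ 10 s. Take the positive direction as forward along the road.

Net displacement equals the area under the velocity-time graph (areas below the axis count negative).
0–1 s: ½(-9 + -3)(1) = -6 m
1–2 s: ½(-3 + 12)(1) = 4.5 m
2–6 s: ½(12 + 9)(4) = 42 m
6–10 s: ½(9 + -12)(4) = -6 m
Net displacement = 34.5 m

34.5 m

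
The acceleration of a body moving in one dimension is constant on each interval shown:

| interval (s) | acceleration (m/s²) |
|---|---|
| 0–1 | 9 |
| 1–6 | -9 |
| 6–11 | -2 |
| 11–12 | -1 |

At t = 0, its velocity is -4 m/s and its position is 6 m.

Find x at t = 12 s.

On each constant-a segment, Δv = aΔt and Δx = v₀Δt + ½aΔt²; chain segment to segment.
0–1 s: v starts -4 m/s; Δx = -4·1 + ½·9·1² = 0.5 m; v ends 5 m/s.
1–6 s: v starts 5 m/s; Δx = 5·5 + ½·-9·5² = -87.5 m; v ends -40 m/s.
6–11 s: v starts -40 m/s; Δx = -40·5 + ½·-2·5² = -225 m; v ends -50 m/s.
11–12 s: v starts -50 m/s; Δx = -50·1 + ½·-1·1² = -50.5 m; v ends -51 m/s.
x(12) = 6 + Σ Δx = -356.5 m.

-356.5 m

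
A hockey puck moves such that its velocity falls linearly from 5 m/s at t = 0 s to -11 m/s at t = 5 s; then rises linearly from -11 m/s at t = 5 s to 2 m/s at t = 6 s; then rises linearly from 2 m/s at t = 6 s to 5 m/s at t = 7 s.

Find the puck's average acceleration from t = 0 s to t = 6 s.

Average acceleration = Δv/Δt = (2 − 5)/(6 − 0) = -0.5 m/s².

-0.5 m/s²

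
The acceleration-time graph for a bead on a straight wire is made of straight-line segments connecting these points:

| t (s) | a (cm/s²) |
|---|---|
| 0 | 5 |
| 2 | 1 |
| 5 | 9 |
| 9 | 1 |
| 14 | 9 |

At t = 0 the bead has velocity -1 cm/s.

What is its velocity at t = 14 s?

65 cm/s

Δv equals the area under the a-t graph; then v = v₀ + Δv.
0–2 s: ½(5 + 1)(2) = 6 cm/s
2–5 s: ½(1 + 9)(3) = 15 cm/s
5–9 s: ½(9 + 1)(4) = 20 cm/s
9–14 s: ½(1 + 9)(5) = 25 cm/s
Δv = 66 cm/s, so v(14) = -1 + (66) = 65 cm/s.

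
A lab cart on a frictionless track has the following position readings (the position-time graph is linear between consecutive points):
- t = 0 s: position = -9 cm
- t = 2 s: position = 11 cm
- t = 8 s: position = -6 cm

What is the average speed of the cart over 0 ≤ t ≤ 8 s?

4.625 cm/s

Average speed = (total path length)/(elapsed time); on a piecewise-linear x-t graph the path length is Σ|Δx|.
0–2 s: |Δx| = |11 − -9| = 20 cm
2–8 s: |Δx| = |-6 − 11| = 17 cm
Total path = 37 cm; average speed = 37/8 = 4.625 cm/s.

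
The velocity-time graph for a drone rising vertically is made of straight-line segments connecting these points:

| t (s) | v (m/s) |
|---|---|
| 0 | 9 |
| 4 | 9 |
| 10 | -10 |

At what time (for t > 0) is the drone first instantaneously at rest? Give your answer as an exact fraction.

v changes sign on 4–10 s (from 9 to -10); the graph is linear there, so v = 0 at t = 4 + (-9)·(10 − 4)/(-10 − 9) = 130/19 s.

t = 130/19 s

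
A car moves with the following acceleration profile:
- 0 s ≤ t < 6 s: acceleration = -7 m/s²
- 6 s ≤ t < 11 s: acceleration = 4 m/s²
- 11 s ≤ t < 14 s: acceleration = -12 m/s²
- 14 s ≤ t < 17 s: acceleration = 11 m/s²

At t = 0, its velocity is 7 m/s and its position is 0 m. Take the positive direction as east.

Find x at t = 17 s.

On each constant-a segment, Δv = aΔt and Δx = v₀Δt + ½aΔt²; chain segment to segment.
0–6 s: v starts 7 m/s; Δx = 7·6 + ½·-7·6² = -84 m; v ends -35 m/s.
6–11 s: v starts -35 m/s; Δx = -35·5 + ½·4·5² = -125 m; v ends -15 m/s.
11–14 s: v starts -15 m/s; Δx = -15·3 + ½·-12·3² = -99 m; v ends -51 m/s.
14–17 s: v starts -51 m/s; Δx = -51·3 + ½·11·3² = -103.5 m; v ends -18 m/s.
x(17) = 0 + Σ Δx = -411.5 m.

-411.5 m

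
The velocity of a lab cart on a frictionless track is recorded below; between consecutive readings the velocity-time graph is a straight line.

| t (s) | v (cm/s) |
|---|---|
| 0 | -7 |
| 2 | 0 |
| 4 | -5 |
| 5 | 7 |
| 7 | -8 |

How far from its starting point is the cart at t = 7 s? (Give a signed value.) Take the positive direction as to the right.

Displacement is the signed area under the v-t curve.
0–2 s: ½(-7 + 0)(2) = -7 cm
2–4 s: ½(0 + -5)(2) = -5 cm
4–5 s: ½(-5 + 7)(1) = 1 cm
5–7 s: ½(7 + -8)(2) = -1 cm
Net displacement = -12 cm

-12 cm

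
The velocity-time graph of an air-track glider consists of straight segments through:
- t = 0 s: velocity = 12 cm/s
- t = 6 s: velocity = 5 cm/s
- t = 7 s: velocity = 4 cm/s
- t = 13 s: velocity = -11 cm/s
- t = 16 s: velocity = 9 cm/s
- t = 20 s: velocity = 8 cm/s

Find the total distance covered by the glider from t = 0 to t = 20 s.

Distance (not displacement) is the total path length: add the absolute areas under v-t.
0–6 s: |½(12 + 5)(6)| = 51 cm
6–7 s: |½(5 + 4)(1)| = 4.5 cm
7–13 s: v = 0 at t = 8.6 s; triangle areas 3.2 + 24.2 = 27.4 cm
13–16 s: v = 0 at t = 14.65 s; triangle areas 9.075 + 6.075 = 15.15 cm
16–20 s: |½(9 + 8)(4)| = 34 cm
Total distance = 132.05 cm

132.05 cm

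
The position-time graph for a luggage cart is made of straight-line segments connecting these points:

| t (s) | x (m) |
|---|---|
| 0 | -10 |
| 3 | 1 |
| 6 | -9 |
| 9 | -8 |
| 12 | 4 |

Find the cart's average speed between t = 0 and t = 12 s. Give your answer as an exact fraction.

17/6 m/s

Average speed = (total path length)/(elapsed time); on a piecewise-linear x-t graph the path length is Σ|Δx|.
0–3 s: |Δx| = |1 − -10| = 11 m
3–6 s: |Δx| = |-9 − 1| = 10 m
6–9 s: |Δx| = |-8 − -9| = 1 m
9–12 s: |Δx| = |4 − -8| = 12 m
Total path = 34 m; average speed = 34/12 = 17/6 m/s.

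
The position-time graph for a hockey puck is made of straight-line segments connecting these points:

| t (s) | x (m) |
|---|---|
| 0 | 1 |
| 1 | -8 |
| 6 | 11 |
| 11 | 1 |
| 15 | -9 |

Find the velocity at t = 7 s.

-2 m/s

Velocity is the slope of the x-t graph on 6–11 s: (1 − 11)/(11 − 6) = -2 m/s.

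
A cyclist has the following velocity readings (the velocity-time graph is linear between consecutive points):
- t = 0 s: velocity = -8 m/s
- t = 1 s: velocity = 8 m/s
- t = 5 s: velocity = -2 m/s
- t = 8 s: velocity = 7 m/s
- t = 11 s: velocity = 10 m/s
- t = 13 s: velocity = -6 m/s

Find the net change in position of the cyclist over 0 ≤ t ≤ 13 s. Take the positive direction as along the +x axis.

Net displacement equals the area under the velocity-time graph (areas below the axis count negative).
0–1 s: ½(-8 + 8)(1) = 0 m
1–5 s: ½(8 + -2)(4) = 12 m
5–8 s: ½(-2 + 7)(3) = 7.5 m
8–11 s: ½(7 + 10)(3) = 25.5 m
11–13 s: ½(10 + -6)(2) = 4 m
Net displacement = 49 m

49 m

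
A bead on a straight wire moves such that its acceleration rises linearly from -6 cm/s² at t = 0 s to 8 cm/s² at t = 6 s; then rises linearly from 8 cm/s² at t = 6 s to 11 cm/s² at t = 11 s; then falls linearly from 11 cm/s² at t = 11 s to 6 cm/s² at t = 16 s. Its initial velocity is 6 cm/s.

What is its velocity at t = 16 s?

Δv equals the area under the a-t graph; then v = v₀ + Δv.
0–6 s: ½(-6 + 8)(6) = 6 cm/s
6–11 s: ½(8 + 11)(5) = 47.5 cm/s
11–16 s: ½(11 + 6)(5) = 42.5 cm/s
Δv = 96 cm/s, so v(16) = 6 + (96) = 102 cm/s.

102 cm/s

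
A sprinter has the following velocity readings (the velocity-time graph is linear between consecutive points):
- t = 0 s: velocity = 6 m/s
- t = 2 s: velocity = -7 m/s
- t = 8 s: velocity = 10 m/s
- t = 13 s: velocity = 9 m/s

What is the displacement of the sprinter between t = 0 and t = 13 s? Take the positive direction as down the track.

55.5 m

Net displacement equals the area under the velocity-time graph (areas below the axis count negative).
0–2 s: ½(6 + -7)(2) = -1 m
2–8 s: ½(-7 + 10)(6) = 9 m
8–13 s: ½(10 + 9)(5) = 47.5 m
Net displacement = 55.5 m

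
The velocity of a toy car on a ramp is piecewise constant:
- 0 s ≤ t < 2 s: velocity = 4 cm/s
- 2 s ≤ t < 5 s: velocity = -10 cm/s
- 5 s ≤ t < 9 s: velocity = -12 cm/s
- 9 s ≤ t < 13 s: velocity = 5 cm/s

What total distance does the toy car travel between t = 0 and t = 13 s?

Distance (not displacement) is the total path length: add the absolute areas under v-t.
0–2 s: |4| × 2 = 8 cm
2–5 s: |-10| × 3 = 30 cm
5–9 s: |-12| × 4 = 48 cm
9–13 s: |5| × 4 = 20 cm
Total distance = 106 cm

106 cm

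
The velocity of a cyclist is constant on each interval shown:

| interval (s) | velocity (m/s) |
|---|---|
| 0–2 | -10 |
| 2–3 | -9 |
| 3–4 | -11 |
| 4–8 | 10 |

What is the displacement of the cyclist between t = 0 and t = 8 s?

Net displacement equals the area under the velocity-time graph (areas below the axis count negative).
0–2 s: -10 × 2 = -20 m
2–3 s: -9 × 1 = -9 m
3–4 s: -11 × 1 = -11 m
4–8 s: 10 × 4 = 40 m
Net displacement = 0 m

0 m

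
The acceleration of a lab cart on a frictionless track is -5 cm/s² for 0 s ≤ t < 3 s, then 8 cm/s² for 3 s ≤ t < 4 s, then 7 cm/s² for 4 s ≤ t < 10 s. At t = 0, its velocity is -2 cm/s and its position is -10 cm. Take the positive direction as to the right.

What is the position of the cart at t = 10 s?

On each constant-a segment, Δv = aΔt and Δx = v₀Δt + ½aΔt²; chain segment to segment.
0–3 s: v starts -2 cm/s; Δx = -2·3 + ½·-5·3² = -28.5 cm; v ends -17 cm/s.
3–4 s: v starts -17 cm/s; Δx = -17·1 + ½·8·1² = -13 cm; v ends -9 cm/s.
4–10 s: v starts -9 cm/s; Δx = -9·6 + ½·7·6² = 72 cm; v ends 33 cm/s.
x(10) = -10 + Σ Δx = 20.5 cm.

20.5 cm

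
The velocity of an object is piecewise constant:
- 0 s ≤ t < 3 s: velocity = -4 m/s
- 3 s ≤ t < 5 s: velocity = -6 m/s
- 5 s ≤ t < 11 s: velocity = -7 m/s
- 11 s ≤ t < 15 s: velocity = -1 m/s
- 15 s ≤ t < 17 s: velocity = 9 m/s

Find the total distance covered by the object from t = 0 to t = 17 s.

88 m

Total distance travelled is ∫|v| dt — sum the magnitudes of each area piece.
0–3 s: |-4| × 3 = 12 m
3–5 s: |-6| × 2 = 12 m
5–11 s: |-7| × 6 = 42 m
11–15 s: |-1| × 4 = 4 m
15–17 s: |9| × 2 = 18 m
Total distance = 88 m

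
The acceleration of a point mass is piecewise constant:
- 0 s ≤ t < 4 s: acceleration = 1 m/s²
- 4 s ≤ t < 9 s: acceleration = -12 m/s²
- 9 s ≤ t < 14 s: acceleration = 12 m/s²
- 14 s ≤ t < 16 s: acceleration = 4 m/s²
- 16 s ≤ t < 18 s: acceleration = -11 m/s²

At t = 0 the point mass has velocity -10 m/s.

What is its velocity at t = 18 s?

-20 m/s

Δv equals the area under the a-t graph; then v = v₀ + Δv.
0–4 s: 1 × 4 = 4 m/s
4–9 s: -12 × 5 = -60 m/s
9–14 s: 12 × 5 = 60 m/s
14–16 s: 4 × 2 = 8 m/s
16–18 s: -11 × 2 = -22 m/s
Δv = -10 m/s, so v(18) = -10 + (-10) = -20 m/s.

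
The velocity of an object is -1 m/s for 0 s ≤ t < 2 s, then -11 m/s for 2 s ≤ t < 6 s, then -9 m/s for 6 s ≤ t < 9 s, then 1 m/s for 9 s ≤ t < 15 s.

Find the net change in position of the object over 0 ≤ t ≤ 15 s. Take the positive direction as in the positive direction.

Net displacement equals the area under the velocity-time graph (areas below the axis count negative).
0–2 s: -1 × 2 = -2 m
2–6 s: -11 × 4 = -44 m
6–9 s: -9 × 3 = -27 m
9–15 s: 1 × 6 = 6 m
Net displacement = -67 m

-67 m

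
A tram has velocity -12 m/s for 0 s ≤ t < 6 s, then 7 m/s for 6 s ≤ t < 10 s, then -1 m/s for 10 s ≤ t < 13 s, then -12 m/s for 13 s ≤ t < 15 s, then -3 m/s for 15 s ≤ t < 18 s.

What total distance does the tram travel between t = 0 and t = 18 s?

136 m

Total distance travelled is ∫|v| dt — sum the magnitudes of each area piece.
0–6 s: |-12| × 6 = 72 m
6–10 s: |7| × 4 = 28 m
10–13 s: |-1| × 3 = 3 m
13–15 s: |-12| × 2 = 24 m
15–18 s: |-3| × 3 = 9 m
Total distance = 136 m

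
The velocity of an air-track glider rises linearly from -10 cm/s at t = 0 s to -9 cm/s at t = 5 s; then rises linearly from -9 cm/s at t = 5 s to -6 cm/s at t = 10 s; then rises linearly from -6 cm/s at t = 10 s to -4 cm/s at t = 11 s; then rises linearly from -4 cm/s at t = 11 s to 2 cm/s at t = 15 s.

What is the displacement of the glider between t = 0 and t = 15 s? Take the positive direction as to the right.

Displacement is the signed area under the v-t curve.
0–5 s: ½(-10 + -9)(5) = -47.5 cm
5–10 s: ½(-9 + -6)(5) = -37.5 cm
10–11 s: ½(-6 + -4)(1) = -5 cm
11–15 s: ½(-4 + 2)(4) = -4 cm
Net displacement = -94 cm

-94 cm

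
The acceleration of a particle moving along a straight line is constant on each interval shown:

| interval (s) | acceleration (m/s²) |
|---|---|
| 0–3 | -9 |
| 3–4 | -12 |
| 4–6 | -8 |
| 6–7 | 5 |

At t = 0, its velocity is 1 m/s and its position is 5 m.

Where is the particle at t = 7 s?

On each constant-a segment, Δv = aΔt and Δx = v₀Δt + ½aΔt²; chain segment to segment.
0–3 s: v starts 1 m/s; Δx = 1·3 + ½·-9·3² = -37.5 m; v ends -26 m/s.
3–4 s: v starts -26 m/s; Δx = -26·1 + ½·-12·1² = -32 m; v ends -38 m/s.
4–6 s: v starts -38 m/s; Δx = -38·2 + ½·-8·2² = -92 m; v ends -54 m/s.
6–7 s: v starts -54 m/s; Δx = -54·1 + ½·5·1² = -51.5 m; v ends -49 m/s.
x(7) = 5 + Σ Δx = -208 m.

-208 m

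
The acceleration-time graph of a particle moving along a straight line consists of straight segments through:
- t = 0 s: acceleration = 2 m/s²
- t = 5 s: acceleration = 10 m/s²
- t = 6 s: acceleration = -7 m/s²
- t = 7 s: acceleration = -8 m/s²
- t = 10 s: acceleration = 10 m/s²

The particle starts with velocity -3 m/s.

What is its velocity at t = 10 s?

Δv equals the area under the a-t graph; then v = v₀ + Δv.
0–5 s: ½(2 + 10)(5) = 30 m/s
5–6 s: ½(10 + -7)(1) = 1.5 m/s
6–7 s: ½(-7 + -8)(1) = -7.5 m/s
7–10 s: ½(-8 + 10)(3) = 3 m/s
Δv = 27 m/s, so v(10) = -3 + (27) = 24 m/s.

24 m/s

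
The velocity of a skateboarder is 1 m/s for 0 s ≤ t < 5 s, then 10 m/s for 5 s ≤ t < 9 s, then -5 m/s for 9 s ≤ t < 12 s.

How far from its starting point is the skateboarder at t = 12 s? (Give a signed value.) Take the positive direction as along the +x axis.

Displacement is the signed area under the v-t curve.
0–5 s: 1 × 5 = 5 m
5–9 s: 10 × 4 = 40 m
9–12 s: -5 × 3 = -15 m
Net displacement = 30 m

30 m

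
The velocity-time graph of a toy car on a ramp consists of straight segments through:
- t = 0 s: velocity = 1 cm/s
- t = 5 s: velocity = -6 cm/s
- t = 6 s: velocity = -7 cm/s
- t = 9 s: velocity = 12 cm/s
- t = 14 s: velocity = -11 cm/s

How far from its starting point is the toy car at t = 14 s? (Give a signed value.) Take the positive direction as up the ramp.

-9 cm

Displacement is the signed area under the v-t curve.
0–5 s: ½(1 + -6)(5) = -12.5 cm
5–6 s: ½(-6 + -7)(1) = -6.5 cm
6–9 s: ½(-7 + 12)(3) = 7.5 cm
9–14 s: ½(12 + -11)(5) = 2.5 cm
Net displacement = -9 cm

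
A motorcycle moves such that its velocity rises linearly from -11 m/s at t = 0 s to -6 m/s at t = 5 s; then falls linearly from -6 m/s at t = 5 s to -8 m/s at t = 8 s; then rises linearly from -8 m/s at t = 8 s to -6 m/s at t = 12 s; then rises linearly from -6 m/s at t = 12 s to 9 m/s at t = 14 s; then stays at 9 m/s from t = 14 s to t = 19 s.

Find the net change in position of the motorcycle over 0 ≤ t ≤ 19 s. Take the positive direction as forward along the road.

-43.5 m

Displacement is the signed area under the v-t curve.
0–5 s: ½(-11 + -6)(5) = -42.5 m
5–8 s: ½(-6 + -8)(3) = -21 m
8–12 s: ½(-8 + -6)(4) = -28 m
12–14 s: ½(-6 + 9)(2) = 3 m
14–19 s: 9 × 5 = 45 m
Net displacement = -43.5 m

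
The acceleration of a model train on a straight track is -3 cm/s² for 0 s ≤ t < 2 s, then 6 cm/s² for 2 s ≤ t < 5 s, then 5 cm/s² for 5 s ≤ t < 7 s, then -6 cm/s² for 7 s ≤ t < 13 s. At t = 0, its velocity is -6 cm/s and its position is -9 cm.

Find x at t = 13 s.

On each constant-a segment, Δv = aΔt and Δx = v₀Δt + ½aΔt²; chain segment to segment.
0–2 s: v starts -6 cm/s; Δx = -6·2 + ½·-3·2² = -18 cm; v ends -12 cm/s.
2–5 s: v starts -12 cm/s; Δx = -12·3 + ½·6·3² = -9 cm; v ends 6 cm/s.
5–7 s: v starts 6 cm/s; Δx = 6·2 + ½·5·2² = 22 cm; v ends 16 cm/s.
7–13 s: v starts 16 cm/s; Δx = 16·6 + ½·-6·6² = -12 cm; v ends -20 cm/s.
x(13) = -9 + Σ Δx = -26 cm.

-26 cm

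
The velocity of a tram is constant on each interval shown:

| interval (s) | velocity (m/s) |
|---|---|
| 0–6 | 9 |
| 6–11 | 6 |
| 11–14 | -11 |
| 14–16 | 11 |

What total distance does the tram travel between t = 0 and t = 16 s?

Distance (not displacement) is the total path length: add the absolute areas under v-t.
0–6 s: |9| × 6 = 54 m
6–11 s: |6| × 5 = 30 m
11–14 s: |-11| × 3 = 33 m
14–16 s: |11| × 2 = 22 m
Total distance = 139 m

139 m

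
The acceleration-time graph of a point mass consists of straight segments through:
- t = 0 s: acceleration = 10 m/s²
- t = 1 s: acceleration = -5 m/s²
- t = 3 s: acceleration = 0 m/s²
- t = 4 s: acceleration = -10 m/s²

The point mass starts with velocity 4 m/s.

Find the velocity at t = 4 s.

Δv equals the area under the a-t graph; then v = v₀ + Δv.
0–1 s: ½(10 + -5)(1) = 2.5 m/s
1–3 s: ½(-5 + 0)(2) = -5 m/s
3–4 s: ½(0 + -10)(1) = -5 m/s
Δv = -7.5 m/s, so v(4) = 4 + (-7.5) = -3.5 m/s.

-3.5 m/s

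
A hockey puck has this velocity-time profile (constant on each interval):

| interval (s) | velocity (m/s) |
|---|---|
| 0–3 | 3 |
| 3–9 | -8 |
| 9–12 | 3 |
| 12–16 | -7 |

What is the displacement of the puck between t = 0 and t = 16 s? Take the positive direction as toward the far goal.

Net displacement equals the area under the velocity-time graph (areas below the axis count negative).
0–3 s: 3 × 3 = 9 m
3–9 s: -8 × 6 = -48 m
9–12 s: 3 × 3 = 9 m
12–16 s: -7 × 4 = -28 m
Net displacement = -58 m

-58 m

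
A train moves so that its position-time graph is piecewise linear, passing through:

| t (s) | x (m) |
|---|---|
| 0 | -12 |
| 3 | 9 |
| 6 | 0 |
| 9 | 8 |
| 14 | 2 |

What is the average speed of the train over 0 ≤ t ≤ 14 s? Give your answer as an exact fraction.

Average speed = (total path length)/(elapsed time); on a piecewise-linear x-t graph the path length is Σ|Δx|.
0–3 s: |Δx| = |9 − -12| = 21 m
3–6 s: |Δx| = |0 − 9| = 9 m
6–9 s: |Δx| = |8 − 0| = 8 m
9–14 s: |Δx| = |2 − 8| = 6 m
Total path = 44 m; average speed = 44/14 = 22/7 m/s.

22/7 m/s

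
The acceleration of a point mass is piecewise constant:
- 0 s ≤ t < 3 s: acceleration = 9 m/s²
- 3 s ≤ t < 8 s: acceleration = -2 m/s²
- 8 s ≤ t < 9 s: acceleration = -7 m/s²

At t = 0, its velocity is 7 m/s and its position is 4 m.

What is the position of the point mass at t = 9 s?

On each constant-a segment, Δv = aΔt and Δx = v₀Δt + ½aΔt²; chain segment to segment.
0–3 s: v starts 7 m/s; Δx = 7·3 + ½·9·3² = 61.5 m; v ends 34 m/s.
3–8 s: v starts 34 m/s; Δx = 34·5 + ½·-2·5² = 145 m; v ends 24 m/s.
8–9 s: v starts 24 m/s; Δx = 24·1 + ½·-7·1² = 20.5 m; v ends 17 m/s.
x(9) = 4 + Σ Δx = 231 m.

231 m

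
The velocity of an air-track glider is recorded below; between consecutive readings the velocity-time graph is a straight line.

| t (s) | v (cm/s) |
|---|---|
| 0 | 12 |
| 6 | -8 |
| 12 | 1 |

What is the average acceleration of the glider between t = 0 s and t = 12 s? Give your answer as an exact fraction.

Average acceleration = Δv/Δt = (1 − 12)/(12 − 0) = -11/12 cm/s².

-11/12 cm/s²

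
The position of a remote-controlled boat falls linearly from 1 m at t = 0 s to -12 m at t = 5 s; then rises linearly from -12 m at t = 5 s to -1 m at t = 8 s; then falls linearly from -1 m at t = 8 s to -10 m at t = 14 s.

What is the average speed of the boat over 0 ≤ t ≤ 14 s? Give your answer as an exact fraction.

33/14 m/s

Average speed = (total path length)/(elapsed time); on a piecewise-linear x-t graph the path length is Σ|Δx|.
0–5 s: |Δx| = |-12 − 1| = 13 m
5–8 s: |Δx| = |-1 − -12| = 11 m
8–14 s: |Δx| = |-10 − -1| = 9 m
Total path = 33 m; average speed = 33/14 = 33/14 m/s.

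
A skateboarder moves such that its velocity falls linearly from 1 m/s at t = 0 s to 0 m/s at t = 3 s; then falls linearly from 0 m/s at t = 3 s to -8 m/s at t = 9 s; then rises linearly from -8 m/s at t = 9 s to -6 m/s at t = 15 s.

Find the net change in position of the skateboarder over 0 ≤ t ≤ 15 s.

Net displacement equals the area under the velocity-time graph (areas below the axis count negative).
0–3 s: ½(1 + 0)(3) = 1.5 m
3–9 s: ½(0 + -8)(6) = -24 m
9–15 s: ½(-8 + -6)(6) = -42 m
Net displacement = -64.5 m

-64.5 m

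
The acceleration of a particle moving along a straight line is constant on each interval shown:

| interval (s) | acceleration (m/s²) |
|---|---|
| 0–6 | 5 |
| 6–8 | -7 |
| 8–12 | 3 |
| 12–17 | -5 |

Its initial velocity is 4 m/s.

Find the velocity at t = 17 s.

7 m/s

Δv equals the area under the a-t graph; then v = v₀ + Δv.
0–6 s: 5 × 6 = 30 m/s
6–8 s: -7 × 2 = -14 m/s
8–12 s: 3 × 4 = 12 m/s
12–17 s: -5 × 5 = -25 m/s
Δv = 3 m/s, so v(17) = 4 + (3) = 7 m/s.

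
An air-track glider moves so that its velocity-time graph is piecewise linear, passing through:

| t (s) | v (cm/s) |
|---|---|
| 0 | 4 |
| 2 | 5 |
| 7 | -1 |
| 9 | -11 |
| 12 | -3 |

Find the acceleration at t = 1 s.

0.5 cm/s²

Acceleration is the slope of the v-t graph on 0–2 s: (5 − 4)/(2 − 0) = 0.5 cm/s².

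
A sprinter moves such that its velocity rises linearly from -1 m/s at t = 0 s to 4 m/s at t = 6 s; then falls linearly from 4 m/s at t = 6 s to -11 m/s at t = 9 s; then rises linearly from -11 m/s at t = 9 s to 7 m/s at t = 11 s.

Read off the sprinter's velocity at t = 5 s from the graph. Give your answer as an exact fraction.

19/6 m/s

On 0–6 s the graph is linear from -1 to 4 m/s: v(5) = -1 + (4 − -1)·(5 − 0)/(6 − 0) = 19/6 m/s.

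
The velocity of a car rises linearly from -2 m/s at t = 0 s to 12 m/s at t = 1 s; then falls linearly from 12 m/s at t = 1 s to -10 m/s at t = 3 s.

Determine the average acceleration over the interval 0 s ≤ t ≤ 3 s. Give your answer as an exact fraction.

Average acceleration = Δv/Δt = (-10 − -2)/(3 − 0) = -8/3 m/s².

-8/3 m/s²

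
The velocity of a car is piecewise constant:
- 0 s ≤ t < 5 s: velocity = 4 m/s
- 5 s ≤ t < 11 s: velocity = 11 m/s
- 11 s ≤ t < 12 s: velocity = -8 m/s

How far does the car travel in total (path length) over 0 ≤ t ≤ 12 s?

Distance (not displacement) is the total path length: add the absolute areas under v-t.
0–5 s: |4| × 5 = 20 m
5–11 s: |11| × 6 = 66 m
11–12 s: |-8| × 1 = 8 m
Total distance = 94 m

94 m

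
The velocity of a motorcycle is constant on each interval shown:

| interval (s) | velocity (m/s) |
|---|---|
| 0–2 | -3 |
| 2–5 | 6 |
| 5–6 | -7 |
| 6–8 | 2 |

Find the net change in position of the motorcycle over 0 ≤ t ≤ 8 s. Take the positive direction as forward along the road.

9 m

Displacement is the signed area under the v-t curve.
0–2 s: -3 × 2 = -6 m
2–5 s: 6 × 3 = 18 m
5–6 s: -7 × 1 = -7 m
6–8 s: 2 × 2 = 4 m
Net displacement = 9 m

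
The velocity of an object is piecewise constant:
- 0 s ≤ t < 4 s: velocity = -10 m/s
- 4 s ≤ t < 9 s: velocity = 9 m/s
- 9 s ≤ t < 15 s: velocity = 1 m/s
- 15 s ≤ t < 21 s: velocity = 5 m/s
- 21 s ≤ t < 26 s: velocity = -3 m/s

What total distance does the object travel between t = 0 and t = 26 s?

136 m

Total distance travelled is ∫|v| dt — sum the magnitudes of each area piece.
0–4 s: |-10| × 4 = 40 m
4–9 s: |9| × 5 = 45 m
9–15 s: |1| × 6 = 6 m
15–21 s: |5| × 6 = 30 m
21–26 s: |-3| × 5 = 15 m
Total distance = 136 m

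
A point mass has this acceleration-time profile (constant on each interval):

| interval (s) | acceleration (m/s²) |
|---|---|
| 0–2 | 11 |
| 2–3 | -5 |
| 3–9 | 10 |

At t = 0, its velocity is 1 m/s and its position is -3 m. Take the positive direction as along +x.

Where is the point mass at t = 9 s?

329.5 m

On each constant-a segment, Δv = aΔt and Δx = v₀Δt + ½aΔt²; chain segment to segment.
0–2 s: v starts 1 m/s; Δx = 1·2 + ½·11·2² = 24 m; v ends 23 m/s.
2–3 s: v starts 23 m/s; Δx = 23·1 + ½·-5·1² = 20.5 m; v ends 18 m/s.
3–9 s: v starts 18 m/s; Δx = 18·6 + ½·10·6² = 288 m; v ends 78 m/s.
x(9) = -3 + Σ Δx = 329.5 m.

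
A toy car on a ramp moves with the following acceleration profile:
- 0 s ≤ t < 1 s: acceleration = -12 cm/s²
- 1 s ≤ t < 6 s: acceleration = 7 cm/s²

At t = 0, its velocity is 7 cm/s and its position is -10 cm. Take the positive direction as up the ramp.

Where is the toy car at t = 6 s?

On each constant-a segment, Δv = aΔt and Δx = v₀Δt + ½aΔt²; chain segment to segment.
0–1 s: v starts 7 cm/s; Δx = 7·1 + ½·-12·1² = 1 cm; v ends -5 cm/s.
1–6 s: v starts -5 cm/s; Δx = -5·5 + ½·7·5² = 62.5 cm; v ends 30 cm/s.
x(6) = -10 + Σ Δx = 53.5 cm.

53.5 cm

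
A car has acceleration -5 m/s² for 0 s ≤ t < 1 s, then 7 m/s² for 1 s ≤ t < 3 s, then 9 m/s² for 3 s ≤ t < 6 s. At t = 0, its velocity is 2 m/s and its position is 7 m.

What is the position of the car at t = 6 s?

On each constant-a segment, Δv = aΔt and Δx = v₀Δt + ½aΔt²; chain segment to segment.
0–1 s: v starts 2 m/s; Δx = 2·1 + ½·-5·1² = -0.5 m; v ends -3 m/s.
1–3 s: v starts -3 m/s; Δx = -3·2 + ½·7·2² = 8 m; v ends 11 m/s.
3–6 s: v starts 11 m/s; Δx = 11·3 + ½·9·3² = 73.5 m; v ends 38 m/s.
x(6) = 7 + Σ Δx = 88 m.

88 m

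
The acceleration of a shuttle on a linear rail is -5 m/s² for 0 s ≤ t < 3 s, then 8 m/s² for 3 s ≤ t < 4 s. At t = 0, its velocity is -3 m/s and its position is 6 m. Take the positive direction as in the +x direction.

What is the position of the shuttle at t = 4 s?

On each constant-a segment, Δv = aΔt and Δx = v₀Δt + ½aΔt²; chain segment to segment.
0–3 s: v starts -3 m/s; Δx = -3·3 + ½·-5·3² = -31.5 m; v ends -18 m/s.
3–4 s: v starts -18 m/s; Δx = -18·1 + ½·8·1² = -14 m; v ends -10 m/s.
x(4) = 6 + Σ Δx = -39.5 m.

-39.5 m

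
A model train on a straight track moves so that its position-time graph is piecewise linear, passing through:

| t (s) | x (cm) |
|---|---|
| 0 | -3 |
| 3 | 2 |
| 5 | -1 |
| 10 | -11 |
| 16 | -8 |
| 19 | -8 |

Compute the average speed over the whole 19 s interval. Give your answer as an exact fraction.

Average speed = (total path length)/(elapsed time); on a piecewise-linear x-t graph the path length is Σ|Δx|.
0–3 s: |Δx| = |2 − -3| = 5 cm
3–5 s: |Δx| = |-1 − 2| = 3 cm
5–10 s: |Δx| = |-11 − -1| = 10 cm
10–16 s: |Δx| = |-8 − -11| = 3 cm
16–19 s: |Δx| = |-8 − -8| = 0 cm
Total path = 21 cm; average speed = 21/19 = 21/19 cm/s.

21/19 cm/s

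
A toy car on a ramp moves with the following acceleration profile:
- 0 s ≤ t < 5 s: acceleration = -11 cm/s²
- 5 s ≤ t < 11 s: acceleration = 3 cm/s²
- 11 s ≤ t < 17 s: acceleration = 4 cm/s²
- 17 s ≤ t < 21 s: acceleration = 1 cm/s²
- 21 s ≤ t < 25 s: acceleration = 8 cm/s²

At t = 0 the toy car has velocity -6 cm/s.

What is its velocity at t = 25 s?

17 cm/s

Δv equals the area under the a-t graph; then v = v₀ + Δv.
0–5 s: -11 × 5 = -55 cm/s
5–11 s: 3 × 6 = 18 cm/s
11–17 s: 4 × 6 = 24 cm/s
17–21 s: 1 × 4 = 4 cm/s
21–25 s: 8 × 4 = 32 cm/s
Δv = 23 cm/s, so v(25) = -6 + (23) = 17 cm/s.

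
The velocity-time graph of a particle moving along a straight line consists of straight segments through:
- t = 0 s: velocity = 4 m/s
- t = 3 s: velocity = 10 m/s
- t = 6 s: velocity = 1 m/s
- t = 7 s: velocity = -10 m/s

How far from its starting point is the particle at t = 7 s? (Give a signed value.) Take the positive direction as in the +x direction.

33 m

Net displacement equals the area under the velocity-time graph (areas below the axis count negative).
0–3 s: ½(4 + 10)(3) = 21 m
3–6 s: ½(10 + 1)(3) = 16.5 m
6–7 s: ½(1 + -10)(1) = -4.5 m
Net displacement = 33 m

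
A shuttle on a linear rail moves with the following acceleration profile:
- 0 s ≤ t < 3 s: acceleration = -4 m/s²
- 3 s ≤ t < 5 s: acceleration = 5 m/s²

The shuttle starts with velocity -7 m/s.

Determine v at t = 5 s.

-9 m/s

Δv equals the area under the a-t graph; then v = v₀ + Δv.
0–3 s: -4 × 3 = -12 m/s
3–5 s: 5 × 2 = 10 m/s
Δv = -2 m/s, so v(5) = -7 + (-2) = -9 m/s.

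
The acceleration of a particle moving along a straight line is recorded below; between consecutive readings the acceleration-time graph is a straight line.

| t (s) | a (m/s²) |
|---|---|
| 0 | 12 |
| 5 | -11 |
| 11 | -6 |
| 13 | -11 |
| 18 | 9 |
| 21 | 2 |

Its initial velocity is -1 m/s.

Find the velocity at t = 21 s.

Δv equals the area under the a-t graph; then v = v₀ + Δv.
0–5 s: ½(12 + -11)(5) = 2.5 m/s
5–11 s: ½(-11 + -6)(6) = -51 m/s
11–13 s: ½(-6 + -11)(2) = -17 m/s
13–18 s: ½(-11 + 9)(5) = -5 m/s
18–21 s: ½(9 + 2)(3) = 16.5 m/s
Δv = -54 m/s, so v(21) = -1 + (-54) = -55 m/s.

-55 m/s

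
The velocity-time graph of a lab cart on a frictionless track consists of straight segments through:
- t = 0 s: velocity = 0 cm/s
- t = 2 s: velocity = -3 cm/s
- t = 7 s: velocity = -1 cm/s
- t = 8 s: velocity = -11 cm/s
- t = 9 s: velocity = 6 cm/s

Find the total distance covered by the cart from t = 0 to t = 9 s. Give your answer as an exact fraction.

803/34 cm

Total distance travelled is ∫|v| dt — sum the magnitudes of each area piece.
0–2 s: |½(0 + -3)(2)| = 3 cm
2–7 s: |½(-3 + -1)(5)| = 10 cm
7–8 s: |½(-1 + -11)(1)| = 6 cm
8–9 s: v = 0 at t = 147/17 s; triangle areas 121/34 + 18/17 = 157/34 cm
Total distance = 803/34 cm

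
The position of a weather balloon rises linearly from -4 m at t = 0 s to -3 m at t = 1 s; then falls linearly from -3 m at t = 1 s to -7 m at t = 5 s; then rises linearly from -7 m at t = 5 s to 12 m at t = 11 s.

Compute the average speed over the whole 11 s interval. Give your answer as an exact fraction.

Average speed = (total path length)/(elapsed time); on a piecewise-linear x-t graph the path length is Σ|Δx|.
0–1 s: |Δx| = |-3 − -4| = 1 m
1–5 s: |Δx| = |-7 − -3| = 4 m
5–11 s: |Δx| = |12 − -7| = 19 m
Total path = 24 m; average speed = 24/11 = 24/11 m/s.

24/11 m/s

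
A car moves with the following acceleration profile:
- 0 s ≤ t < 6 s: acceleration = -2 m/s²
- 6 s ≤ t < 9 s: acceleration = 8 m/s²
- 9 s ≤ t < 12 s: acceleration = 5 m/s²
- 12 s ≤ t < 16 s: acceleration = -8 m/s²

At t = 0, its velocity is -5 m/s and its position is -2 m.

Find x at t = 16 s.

On each constant-a segment, Δv = aΔt and Δx = v₀Δt + ½aΔt²; chain segment to segment.
0–6 s: v starts -5 m/s; Δx = -5·6 + ½·-2·6² = -66 m; v ends -17 m/s.
6–9 s: v starts -17 m/s; Δx = -17·3 + ½·8·3² = -15 m; v ends 7 m/s.
9–12 s: v starts 7 m/s; Δx = 7·3 + ½·5·3² = 43.5 m; v ends 22 m/s.
12–16 s: v starts 22 m/s; Δx = 22·4 + ½·-8·4² = 24 m; v ends -10 m/s.
x(16) = -2 + Σ Δx = -15.5 m.

-15.5 m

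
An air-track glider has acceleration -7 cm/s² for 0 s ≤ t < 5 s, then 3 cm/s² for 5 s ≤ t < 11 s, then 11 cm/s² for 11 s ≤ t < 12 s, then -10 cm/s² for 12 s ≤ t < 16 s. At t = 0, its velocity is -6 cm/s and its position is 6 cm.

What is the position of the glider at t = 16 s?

-449 cm

On each constant-a segment, Δv = aΔt and Δx = v₀Δt + ½aΔt²; chain segment to segment.
0–5 s: v starts -6 cm/s; Δx = -6·5 + ½·-7·5² = -117.5 cm; v ends -41 cm/s.
5–11 s: v starts -41 cm/s; Δx = -41·6 + ½·3·6² = -192 cm; v ends -23 cm/s.
11–12 s: v starts -23 cm/s; Δx = -23·1 + ½·11·1² = -17.5 cm; v ends -12 cm/s.
12–16 s: v starts -12 cm/s; Δx = -12·4 + ½·-10·4² = -128 cm; v ends -52 cm/s.
x(16) = 6 + Σ Δx = -449 cm.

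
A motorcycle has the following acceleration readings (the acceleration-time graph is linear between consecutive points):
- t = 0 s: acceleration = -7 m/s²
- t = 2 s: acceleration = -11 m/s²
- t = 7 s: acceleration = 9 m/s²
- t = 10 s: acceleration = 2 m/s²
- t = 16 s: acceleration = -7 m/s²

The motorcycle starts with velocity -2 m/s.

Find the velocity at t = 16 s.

Δv equals the area under the a-t graph; then v = v₀ + Δv.
0–2 s: ½(-7 + -11)(2) = -18 m/s
2–7 s: ½(-11 + 9)(5) = -5 m/s
7–10 s: ½(9 + 2)(3) = 16.5 m/s
10–16 s: ½(2 + -7)(6) = -15 m/s
Δv = -21.5 m/s, so v(16) = -2 + (-21.5) = -23.5 m/s.

-23.5 m/s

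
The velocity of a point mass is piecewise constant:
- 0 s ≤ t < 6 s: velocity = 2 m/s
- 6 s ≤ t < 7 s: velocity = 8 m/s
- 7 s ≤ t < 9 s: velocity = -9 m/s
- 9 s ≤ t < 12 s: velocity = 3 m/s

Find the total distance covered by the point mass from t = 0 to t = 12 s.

Total distance travelled is ∫|v| dt — sum the magnitudes of each area piece.
0–6 s: |2| × 6 = 12 m
6–7 s: |8| × 1 = 8 m
7–9 s: |-9| × 2 = 18 m
9–12 s: |3| × 3 = 9 m
Total distance = 47 m

47 m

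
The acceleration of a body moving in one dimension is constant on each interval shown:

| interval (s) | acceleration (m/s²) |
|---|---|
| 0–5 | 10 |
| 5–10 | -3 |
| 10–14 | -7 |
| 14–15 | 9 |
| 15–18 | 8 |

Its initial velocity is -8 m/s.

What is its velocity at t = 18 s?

Δv equals the area under the a-t graph; then v = v₀ + Δv.
0–5 s: 10 × 5 = 50 m/s
5–10 s: -3 × 5 = -15 m/s
10–14 s: -7 × 4 = -28 m/s
14–15 s: 9 × 1 = 9 m/s
15–18 s: 8 × 3 = 24 m/s
Δv = 40 m/s, so v(18) = -8 + (40) = 32 m/s.

32 m/s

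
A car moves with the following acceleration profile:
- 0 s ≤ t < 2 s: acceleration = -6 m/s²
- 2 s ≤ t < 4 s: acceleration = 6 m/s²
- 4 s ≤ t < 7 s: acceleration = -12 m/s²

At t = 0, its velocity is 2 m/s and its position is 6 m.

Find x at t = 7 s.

-58 m

On each constant-a segment, Δv = aΔt and Δx = v₀Δt + ½aΔt²; chain segment to segment.
0–2 s: v starts 2 m/s; Δx = 2·2 + ½·-6·2² = -8 m; v ends -10 m/s.
2–4 s: v starts -10 m/s; Δx = -10·2 + ½·6·2² = -8 m; v ends 2 m/s.
4–7 s: v starts 2 m/s; Δx = 2·3 + ½·-12·3² = -48 m; v ends -34 m/s.
x(7) = 6 + Σ Δx = -58 m.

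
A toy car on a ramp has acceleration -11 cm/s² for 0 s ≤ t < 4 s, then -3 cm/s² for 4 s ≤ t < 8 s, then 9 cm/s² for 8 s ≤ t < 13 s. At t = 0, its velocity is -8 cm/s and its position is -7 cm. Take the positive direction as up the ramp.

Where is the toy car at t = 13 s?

On each constant-a segment, Δv = aΔt and Δx = v₀Δt + ½aΔt²; chain segment to segment.
0–4 s: v starts -8 cm/s; Δx = -8·4 + ½·-11·4² = -120 cm; v ends -52 cm/s.
4–8 s: v starts -52 cm/s; Δx = -52·4 + ½·-3·4² = -232 cm; v ends -64 cm/s.
8–13 s: v starts -64 cm/s; Δx = -64·5 + ½·9·5² = -207.5 cm; v ends -19 cm/s.
x(13) = -7 + Σ Δx = -566.5 cm.

-566.5 cm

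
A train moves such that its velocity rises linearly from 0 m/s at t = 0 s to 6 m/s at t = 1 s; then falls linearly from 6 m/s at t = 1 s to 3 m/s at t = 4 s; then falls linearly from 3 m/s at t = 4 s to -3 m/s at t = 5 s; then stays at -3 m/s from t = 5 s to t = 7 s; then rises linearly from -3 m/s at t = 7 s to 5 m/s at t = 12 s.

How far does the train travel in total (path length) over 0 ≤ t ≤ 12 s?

Total distance travelled is ∫|v| dt — sum the magnitudes of each area piece.
0–1 s: |½(0 + 6)(1)| = 3 m
1–4 s: |½(6 + 3)(3)| = 13.5 m
4–5 s: v = 0 at t = 4.5 s; triangle areas 0.75 + 0.75 = 1.5 m
5–7 s: |-3| × 2 = 6 m
7–12 s: v = 0 at t = 8.875 s; triangle areas 2.8125 + 7.8125 = 10.625 m
Total distance = 34.625 m

34.625 m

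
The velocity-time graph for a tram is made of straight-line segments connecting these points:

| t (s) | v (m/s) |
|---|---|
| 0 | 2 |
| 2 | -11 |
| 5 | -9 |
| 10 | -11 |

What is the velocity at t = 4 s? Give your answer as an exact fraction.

-29/3 m/s

On 2–5 s the graph is linear from -11 to -9 m/s: v(4) = -11 + (-9 − -11)·(4 − 2)/(5 − 2) = -29/3 m/s.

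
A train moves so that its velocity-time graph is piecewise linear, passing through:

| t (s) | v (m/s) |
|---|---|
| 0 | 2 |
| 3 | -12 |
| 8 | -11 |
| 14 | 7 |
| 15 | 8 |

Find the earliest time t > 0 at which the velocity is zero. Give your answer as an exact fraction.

t = 3/7 s

v changes sign on 0–3 s (from 2 to -12); the graph is linear there, so v = 0 at t = 0 + (-2)·(3 − 0)/(-12 − 2) = 3/7 s.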